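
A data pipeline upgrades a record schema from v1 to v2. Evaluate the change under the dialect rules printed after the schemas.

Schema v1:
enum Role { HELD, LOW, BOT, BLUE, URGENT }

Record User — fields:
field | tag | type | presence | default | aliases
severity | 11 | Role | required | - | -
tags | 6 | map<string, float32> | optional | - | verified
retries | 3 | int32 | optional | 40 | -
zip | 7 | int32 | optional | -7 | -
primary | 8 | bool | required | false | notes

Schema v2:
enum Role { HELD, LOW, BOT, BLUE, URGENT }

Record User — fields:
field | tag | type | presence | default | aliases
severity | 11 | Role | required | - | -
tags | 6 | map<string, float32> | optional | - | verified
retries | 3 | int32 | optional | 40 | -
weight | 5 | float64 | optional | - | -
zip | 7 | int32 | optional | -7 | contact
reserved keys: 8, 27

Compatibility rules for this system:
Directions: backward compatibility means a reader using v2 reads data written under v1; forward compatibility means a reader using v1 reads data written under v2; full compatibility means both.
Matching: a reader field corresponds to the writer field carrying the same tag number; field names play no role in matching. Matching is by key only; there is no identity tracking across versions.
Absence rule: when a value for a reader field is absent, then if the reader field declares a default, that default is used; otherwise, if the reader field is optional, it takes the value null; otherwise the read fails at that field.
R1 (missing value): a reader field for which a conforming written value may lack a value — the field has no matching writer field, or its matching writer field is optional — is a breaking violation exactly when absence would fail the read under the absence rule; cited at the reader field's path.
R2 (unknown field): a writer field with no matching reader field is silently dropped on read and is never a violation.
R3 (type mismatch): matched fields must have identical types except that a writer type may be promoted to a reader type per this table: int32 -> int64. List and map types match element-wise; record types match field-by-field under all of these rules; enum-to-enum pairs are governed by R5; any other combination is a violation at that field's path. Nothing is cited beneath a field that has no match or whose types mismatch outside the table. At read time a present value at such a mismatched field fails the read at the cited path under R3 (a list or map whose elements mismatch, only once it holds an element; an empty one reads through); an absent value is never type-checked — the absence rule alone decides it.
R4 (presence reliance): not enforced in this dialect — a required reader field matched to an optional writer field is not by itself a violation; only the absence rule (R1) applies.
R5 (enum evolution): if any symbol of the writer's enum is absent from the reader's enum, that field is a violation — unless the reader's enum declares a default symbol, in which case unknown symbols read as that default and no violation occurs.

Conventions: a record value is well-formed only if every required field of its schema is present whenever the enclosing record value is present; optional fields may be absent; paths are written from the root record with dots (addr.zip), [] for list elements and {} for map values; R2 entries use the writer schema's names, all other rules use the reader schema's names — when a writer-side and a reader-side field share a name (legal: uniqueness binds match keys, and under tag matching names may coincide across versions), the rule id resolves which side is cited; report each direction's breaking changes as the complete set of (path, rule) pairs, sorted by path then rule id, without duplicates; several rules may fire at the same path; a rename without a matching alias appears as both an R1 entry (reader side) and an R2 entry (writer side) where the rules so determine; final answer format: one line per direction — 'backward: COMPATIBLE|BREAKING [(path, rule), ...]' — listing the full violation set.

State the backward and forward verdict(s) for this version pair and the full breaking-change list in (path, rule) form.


each type pair in User: writer, then reader
backward analysis of User with v2 as reader and v1 as writer:
  severity: Role -> Role, writer required; from severity
  tags: map<string, float32> -> map<string, float32>, writer optional; from tags
  retries: int32 -> int32, writer optional; from retries
  no writer field matches reader weight
  zip: int32 -> int32, writer optional; from zip
  writer primary: unknown to reader
  nothing fires on User: backward is COMPATIBLE
forward analysis of User with v1 as reader and v2 as writer:
  severity: Role -> Role, writer required; from severity
  tags: map<string, float32> -> map<string, float32>, writer optional; from tags
  retries: int32 -> int32, writer optional; from retries
  zip: int32 -> int32, writer optional; from zip
  no writer field matches reader primary
  writer weight: unknown to reader
  nothing fires on User: forward is COMPATIBLE

backward: COMPATIBLE []; forward: COMPATIBLE []


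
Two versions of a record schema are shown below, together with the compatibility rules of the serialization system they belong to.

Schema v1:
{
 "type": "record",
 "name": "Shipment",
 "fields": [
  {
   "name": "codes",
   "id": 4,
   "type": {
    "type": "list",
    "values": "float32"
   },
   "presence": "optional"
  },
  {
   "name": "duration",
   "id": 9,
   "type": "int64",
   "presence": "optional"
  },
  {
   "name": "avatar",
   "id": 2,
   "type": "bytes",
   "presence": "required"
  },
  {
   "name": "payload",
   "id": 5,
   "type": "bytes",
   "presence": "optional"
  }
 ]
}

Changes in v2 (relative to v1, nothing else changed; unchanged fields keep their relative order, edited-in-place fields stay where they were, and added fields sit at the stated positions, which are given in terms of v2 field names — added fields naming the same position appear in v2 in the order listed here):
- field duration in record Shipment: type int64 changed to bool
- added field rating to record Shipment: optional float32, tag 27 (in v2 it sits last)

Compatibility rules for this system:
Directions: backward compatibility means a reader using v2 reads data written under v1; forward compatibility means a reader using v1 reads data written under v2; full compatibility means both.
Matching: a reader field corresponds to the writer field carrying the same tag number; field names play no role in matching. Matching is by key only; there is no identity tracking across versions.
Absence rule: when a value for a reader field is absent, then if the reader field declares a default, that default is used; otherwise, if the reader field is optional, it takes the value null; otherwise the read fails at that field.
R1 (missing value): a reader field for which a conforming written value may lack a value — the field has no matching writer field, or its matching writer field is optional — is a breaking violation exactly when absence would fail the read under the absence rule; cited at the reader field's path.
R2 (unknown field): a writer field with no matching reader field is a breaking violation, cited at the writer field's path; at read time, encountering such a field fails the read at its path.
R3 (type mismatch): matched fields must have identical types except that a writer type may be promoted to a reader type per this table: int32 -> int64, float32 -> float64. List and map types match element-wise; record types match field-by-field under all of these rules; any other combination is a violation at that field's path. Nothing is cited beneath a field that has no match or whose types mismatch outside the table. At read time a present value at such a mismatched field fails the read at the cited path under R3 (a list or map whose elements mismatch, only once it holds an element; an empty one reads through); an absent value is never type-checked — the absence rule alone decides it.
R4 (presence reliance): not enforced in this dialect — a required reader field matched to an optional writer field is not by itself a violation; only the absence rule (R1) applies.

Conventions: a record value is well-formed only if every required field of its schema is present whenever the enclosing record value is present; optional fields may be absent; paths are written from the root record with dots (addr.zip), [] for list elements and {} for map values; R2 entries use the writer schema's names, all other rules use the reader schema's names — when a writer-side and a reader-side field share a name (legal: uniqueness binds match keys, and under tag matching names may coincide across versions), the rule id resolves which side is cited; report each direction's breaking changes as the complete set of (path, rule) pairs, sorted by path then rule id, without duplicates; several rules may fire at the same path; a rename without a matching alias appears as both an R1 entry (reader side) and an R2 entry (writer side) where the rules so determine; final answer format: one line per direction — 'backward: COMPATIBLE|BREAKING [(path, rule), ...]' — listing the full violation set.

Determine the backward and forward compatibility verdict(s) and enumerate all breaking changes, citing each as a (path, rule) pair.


backward: BREAKING [(duration, R3)]; forward: BREAKING [(duration, R3), (rating, R2)]

arrows below run writer -> reader for Shipment
backward analysis of Shipment with v2 as reader and v1 as writer:
  list<float32> -> list<float32>, writer optional: codes aligns to codes
  int64 -> bool, writer optional: duration aligns to duration
  bytes -> bytes, writer required: avatar aligns to avatar
  bytes -> bytes, writer optional: payload aligns to payload
  rating has no writer counterpart
  breaking: (duration, R3)
  => backward: BREAKING (1)
forward analysis of Shipment with v1 as reader and v2 as writer:
  list<float32> -> list<float32>, writer optional: codes aligns to codes
  bool -> int64, writer optional: duration aligns to duration
  bytes -> bytes, writer required: avatar aligns to avatar
  bytes -> bytes, writer optional: payload aligns to payload
  rating (writer side), unknown to reader
  breaking: (duration, R3)
  breaking: (rating, R2)
  => forward: BREAKING (2)


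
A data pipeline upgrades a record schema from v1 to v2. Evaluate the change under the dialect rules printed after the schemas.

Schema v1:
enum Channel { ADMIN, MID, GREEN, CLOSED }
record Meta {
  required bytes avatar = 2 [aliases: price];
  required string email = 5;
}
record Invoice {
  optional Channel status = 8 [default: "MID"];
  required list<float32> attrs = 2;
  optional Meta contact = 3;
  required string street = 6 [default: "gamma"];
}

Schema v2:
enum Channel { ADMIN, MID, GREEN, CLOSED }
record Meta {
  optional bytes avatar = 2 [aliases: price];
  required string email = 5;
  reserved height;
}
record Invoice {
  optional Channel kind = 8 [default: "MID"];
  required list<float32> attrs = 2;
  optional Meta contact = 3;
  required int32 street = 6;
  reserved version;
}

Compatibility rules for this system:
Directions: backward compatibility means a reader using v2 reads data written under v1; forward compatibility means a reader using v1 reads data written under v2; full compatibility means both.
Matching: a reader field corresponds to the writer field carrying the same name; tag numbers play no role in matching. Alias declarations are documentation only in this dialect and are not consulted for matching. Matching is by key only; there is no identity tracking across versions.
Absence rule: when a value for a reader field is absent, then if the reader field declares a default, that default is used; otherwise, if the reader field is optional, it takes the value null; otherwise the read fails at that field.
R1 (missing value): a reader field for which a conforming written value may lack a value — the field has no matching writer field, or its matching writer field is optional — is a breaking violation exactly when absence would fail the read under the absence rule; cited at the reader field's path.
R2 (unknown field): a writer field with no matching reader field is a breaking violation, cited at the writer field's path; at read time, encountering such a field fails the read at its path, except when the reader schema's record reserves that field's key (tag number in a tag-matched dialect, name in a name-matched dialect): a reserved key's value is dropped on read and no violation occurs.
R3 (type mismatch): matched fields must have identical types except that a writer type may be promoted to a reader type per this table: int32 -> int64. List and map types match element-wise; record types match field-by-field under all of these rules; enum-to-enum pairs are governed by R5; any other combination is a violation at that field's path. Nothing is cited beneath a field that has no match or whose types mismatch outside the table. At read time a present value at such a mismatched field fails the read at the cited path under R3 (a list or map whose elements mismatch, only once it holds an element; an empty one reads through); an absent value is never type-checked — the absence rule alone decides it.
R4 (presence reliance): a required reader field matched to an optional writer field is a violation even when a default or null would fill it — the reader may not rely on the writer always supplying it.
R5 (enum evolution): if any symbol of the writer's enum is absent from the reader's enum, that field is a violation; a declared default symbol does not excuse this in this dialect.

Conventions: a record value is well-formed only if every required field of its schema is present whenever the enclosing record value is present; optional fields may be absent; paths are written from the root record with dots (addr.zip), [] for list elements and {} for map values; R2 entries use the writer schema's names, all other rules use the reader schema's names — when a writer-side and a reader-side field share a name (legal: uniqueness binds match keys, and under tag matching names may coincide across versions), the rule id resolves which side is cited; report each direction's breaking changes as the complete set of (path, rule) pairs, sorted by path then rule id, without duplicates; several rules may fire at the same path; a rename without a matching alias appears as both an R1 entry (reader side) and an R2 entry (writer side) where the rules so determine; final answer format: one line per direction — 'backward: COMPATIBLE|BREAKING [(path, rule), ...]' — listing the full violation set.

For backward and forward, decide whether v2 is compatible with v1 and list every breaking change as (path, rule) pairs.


backward: BREAKING [(status, R2), (street, R3)]; forward: BREAKING [(contact.avatar, R1), (contact.avatar, R4), (kind, R2), (street, R3)]

in Invoice below, arrows point writer -> reader
backward pass over Invoice, reader schema v2, writer schema v1:
  kind: no writer-side match
  attrs: paired with writer attrs (list<float32> -> list<float32>; writer required)
  contact: paired with writer contact (Meta -> Meta; writer optional)
  street: paired with writer street (string -> int32; writer required)
  writer field status has no reader counterpart
  contact.avatar: paired with writer contact.avatar (bytes -> bytes; writer required)
  contact.email: paired with writer contact.email (string -> string; writer required)
  breaking: (status, R2)
  breaking: (street, R3)
  backward on Invoice therefore BREAKING (2)
forward pass over Invoice, reader schema v1, writer schema v2:
  status: no writer-side match
  attrs: paired with writer attrs (list<float32> -> list<float32>; writer required)
  contact: paired with writer contact (Meta -> Meta; writer optional)
  street: paired with writer street (int32 -> string; writer required)
  writer field kind has no reader counterpart
  contact.avatar: paired with writer contact.avatar (bytes -> bytes; writer optional)
  contact.email: paired with writer contact.email (string -> string; writer required)
  breaking: (contact.avatar, R1)
  breaking: (contact.avatar, R4)
  breaking: (kind, R2)
  breaking: (street, R3)
  forward on Invoice therefore BREAKING (4)


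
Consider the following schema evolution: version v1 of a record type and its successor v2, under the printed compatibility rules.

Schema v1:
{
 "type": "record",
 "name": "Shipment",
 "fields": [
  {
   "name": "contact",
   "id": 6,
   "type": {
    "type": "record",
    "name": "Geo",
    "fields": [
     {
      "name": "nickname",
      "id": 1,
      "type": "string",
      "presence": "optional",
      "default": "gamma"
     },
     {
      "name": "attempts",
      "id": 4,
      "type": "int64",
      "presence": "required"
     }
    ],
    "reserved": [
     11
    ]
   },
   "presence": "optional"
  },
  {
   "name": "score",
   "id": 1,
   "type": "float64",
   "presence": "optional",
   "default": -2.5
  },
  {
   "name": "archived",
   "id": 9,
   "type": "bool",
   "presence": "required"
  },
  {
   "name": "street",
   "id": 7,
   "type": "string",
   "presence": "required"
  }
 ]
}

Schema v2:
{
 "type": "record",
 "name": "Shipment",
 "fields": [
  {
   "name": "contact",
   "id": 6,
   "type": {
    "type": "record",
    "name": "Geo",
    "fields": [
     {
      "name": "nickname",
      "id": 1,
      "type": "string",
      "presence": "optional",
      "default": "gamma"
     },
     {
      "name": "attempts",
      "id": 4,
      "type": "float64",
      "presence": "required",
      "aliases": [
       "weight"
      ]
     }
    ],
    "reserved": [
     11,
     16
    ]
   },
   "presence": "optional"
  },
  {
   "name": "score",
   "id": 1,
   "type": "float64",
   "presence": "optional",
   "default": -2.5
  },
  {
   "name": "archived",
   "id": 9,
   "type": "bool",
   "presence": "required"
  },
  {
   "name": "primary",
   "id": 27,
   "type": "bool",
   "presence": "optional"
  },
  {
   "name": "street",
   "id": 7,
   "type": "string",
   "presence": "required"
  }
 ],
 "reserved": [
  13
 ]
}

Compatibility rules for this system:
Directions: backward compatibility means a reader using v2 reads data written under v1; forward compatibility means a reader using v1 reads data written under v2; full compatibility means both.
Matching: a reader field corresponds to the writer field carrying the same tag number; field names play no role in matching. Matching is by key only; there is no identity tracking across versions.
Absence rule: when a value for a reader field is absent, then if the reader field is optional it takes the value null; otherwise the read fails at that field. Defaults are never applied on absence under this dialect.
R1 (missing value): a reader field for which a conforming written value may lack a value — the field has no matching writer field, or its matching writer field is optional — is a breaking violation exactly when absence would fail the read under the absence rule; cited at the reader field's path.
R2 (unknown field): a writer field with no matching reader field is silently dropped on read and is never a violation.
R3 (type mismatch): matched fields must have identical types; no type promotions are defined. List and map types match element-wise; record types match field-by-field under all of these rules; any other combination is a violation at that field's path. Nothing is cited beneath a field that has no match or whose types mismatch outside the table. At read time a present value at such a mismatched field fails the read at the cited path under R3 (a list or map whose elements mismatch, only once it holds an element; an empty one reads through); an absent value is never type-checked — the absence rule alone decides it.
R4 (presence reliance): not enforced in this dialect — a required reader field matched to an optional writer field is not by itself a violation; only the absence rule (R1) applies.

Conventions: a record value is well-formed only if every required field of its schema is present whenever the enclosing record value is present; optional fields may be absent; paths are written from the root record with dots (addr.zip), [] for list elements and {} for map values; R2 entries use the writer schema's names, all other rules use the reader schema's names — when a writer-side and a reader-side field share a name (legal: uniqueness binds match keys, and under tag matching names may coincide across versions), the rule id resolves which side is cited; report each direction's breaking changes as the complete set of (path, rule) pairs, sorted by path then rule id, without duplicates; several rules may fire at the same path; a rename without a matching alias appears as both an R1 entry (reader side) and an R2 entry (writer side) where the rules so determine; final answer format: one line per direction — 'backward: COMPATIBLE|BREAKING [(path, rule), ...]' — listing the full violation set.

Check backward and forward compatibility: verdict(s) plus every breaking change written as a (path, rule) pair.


the writer's type comes first in each Shipment pair
backward for Shipment (reader v2, writer v1):
  contact <- contact (Geo -> Geo, writer optional)
  score <- score (float64 -> float64, writer optional)
  archived <- archived (bool -> bool, writer required)
  primary has no writer counterpart
  street <- street (string -> string, writer required)
  contact.nickname <- contact.nickname (string -> string, writer optional)
  contact.attempts <- contact.attempts (int64 -> float64, writer required)
  R3 fires at contact.attempts
  => backward verdict for Shipment: BREAKING, 1 violation(s)
forward for Shipment (reader v1, writer v2):
  contact <- contact (Geo -> Geo, writer optional)
  score <- score (float64 -> float64, writer optional)
  archived <- archived (bool -> bool, writer required)
  street <- street (string -> string, writer required)
  leftover writer field: primary
  contact.nickname <- contact.nickname (string -> string, writer optional)
  contact.attempts <- contact.attempts (float64 -> int64, writer required)
  R3 fires at contact.attempts
  => forward verdict for Shipment: BREAKING, 1 violation(s)

backward: BREAKING [(contact.attempts, R3)]; forward: BREAKING [(contact.attempts, R3)]


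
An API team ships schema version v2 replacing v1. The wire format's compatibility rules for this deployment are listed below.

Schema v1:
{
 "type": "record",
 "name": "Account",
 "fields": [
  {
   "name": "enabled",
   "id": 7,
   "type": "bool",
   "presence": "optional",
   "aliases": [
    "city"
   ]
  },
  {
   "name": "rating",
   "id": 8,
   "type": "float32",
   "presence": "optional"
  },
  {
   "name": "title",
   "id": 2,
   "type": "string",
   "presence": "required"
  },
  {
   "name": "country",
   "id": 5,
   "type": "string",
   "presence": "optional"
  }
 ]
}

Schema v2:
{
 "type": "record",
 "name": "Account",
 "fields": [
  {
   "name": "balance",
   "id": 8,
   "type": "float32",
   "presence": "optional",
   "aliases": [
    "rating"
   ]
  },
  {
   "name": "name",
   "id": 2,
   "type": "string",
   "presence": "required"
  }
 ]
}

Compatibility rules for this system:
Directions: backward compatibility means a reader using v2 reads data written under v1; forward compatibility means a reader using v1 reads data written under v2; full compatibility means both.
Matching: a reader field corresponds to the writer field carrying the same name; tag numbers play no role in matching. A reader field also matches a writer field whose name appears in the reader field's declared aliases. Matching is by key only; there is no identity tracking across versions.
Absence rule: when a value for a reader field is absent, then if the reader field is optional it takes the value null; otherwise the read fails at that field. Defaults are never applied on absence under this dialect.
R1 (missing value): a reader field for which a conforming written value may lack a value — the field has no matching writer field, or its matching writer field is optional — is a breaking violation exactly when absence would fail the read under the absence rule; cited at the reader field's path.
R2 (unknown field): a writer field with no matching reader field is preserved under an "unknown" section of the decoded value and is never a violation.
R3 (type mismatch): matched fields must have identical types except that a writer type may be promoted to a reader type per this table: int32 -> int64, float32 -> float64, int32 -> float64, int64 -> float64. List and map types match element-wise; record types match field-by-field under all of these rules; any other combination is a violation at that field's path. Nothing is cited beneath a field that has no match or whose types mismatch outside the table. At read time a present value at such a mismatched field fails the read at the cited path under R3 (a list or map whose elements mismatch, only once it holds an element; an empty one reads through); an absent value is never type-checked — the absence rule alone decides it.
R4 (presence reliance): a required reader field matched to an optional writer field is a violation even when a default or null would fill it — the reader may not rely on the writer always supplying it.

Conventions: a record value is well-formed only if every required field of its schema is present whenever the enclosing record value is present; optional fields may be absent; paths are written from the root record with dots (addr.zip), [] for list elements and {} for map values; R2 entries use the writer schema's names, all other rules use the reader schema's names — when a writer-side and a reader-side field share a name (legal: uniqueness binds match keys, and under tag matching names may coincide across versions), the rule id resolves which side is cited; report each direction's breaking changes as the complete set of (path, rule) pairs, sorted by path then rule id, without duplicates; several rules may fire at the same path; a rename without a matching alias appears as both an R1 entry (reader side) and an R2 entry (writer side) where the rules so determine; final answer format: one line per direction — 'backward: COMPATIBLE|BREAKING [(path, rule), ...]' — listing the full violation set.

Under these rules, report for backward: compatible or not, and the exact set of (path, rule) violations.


backward: BREAKING [(name, R1)]

arrows below run writer -> reader for Account
backward on Account — v2 reading data written by v1:
  balance <- rating (float32 -> float32, writer optional)
  name: no writer-side match
  writer enabled: unknown to reader
  writer title: unknown to reader
  writer country: unknown to reader
  R1 fires at name
  => 1 violation(s): backward is BREAKING for Account
remaining Account differences; none change what is asked:
  removed field enabled from record Account -> inert for the asked Account verdict: nothing fires
  renamed field rating to balance in record Account (alias rating declared on the renamed field) -> inert for the asked Account verdict: nothing fires
  removed field country from record Account -> inert for the asked Account verdict: nothing fires


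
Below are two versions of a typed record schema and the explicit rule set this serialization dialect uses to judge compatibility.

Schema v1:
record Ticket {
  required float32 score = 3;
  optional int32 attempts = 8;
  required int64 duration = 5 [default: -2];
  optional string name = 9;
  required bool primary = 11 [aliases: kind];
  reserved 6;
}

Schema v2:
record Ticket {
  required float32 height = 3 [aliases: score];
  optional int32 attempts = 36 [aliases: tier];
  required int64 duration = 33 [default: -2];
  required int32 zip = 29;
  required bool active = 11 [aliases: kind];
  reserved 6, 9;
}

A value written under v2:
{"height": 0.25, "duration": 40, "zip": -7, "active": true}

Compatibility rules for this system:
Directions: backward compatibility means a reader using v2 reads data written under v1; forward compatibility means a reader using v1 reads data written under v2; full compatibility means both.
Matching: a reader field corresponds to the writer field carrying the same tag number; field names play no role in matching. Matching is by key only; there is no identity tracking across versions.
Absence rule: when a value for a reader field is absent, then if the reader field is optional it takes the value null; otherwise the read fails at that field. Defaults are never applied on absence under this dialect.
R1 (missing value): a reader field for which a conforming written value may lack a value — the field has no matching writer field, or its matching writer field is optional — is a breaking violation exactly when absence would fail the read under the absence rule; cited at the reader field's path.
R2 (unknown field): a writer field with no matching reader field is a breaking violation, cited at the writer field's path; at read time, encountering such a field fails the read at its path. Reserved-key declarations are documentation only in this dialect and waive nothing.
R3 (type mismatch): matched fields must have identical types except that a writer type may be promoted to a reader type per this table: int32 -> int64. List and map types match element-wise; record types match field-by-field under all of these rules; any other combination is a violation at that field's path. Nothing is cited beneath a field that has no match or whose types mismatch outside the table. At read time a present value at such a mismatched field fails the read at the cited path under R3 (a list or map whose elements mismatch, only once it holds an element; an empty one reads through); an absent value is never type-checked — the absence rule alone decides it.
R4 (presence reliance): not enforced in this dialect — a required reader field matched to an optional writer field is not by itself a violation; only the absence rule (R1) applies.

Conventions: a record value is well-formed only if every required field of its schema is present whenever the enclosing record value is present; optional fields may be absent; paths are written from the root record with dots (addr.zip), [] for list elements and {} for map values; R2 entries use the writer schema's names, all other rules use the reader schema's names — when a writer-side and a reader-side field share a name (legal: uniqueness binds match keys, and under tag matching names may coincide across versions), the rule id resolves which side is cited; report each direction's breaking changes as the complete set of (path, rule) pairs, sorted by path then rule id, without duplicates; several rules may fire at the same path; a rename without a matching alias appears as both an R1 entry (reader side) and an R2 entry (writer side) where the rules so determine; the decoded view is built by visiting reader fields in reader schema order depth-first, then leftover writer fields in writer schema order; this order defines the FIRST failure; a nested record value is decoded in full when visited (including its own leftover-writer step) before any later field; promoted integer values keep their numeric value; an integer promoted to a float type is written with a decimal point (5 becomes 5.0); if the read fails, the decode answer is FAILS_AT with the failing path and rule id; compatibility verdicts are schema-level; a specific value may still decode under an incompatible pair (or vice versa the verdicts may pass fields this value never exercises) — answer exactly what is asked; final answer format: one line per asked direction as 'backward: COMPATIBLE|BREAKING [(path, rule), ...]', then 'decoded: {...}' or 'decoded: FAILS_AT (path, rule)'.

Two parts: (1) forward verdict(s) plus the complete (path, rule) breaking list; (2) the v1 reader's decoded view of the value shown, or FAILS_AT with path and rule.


forward: BREAKING [(attempts, R2), (duration, R1), (duration, R2), (zip, R2)]; decoded: FAILS_AT (duration, R1)

arrows below run writer -> reader for Ticket
forward analysis of Ticket with v1 as reader and v2 as writer:
  score: paired with writer height (float32 -> float32; writer required)
  attempts: no writer-side match
  duration: no writer-side match
  name: no writer-side match
  primary: paired with writer active (bool -> bool; writer required)
  writer field attempts has no reader counterpart
  writer field duration has no reader counterpart
  writer field zip has no reader counterpart
  breaking: (attempts, R2)
  breaking: (duration, R1)
  breaking: (duration, R2)
  breaking: (zip, R2)
  forward on Ticket therefore BREAKING (4)
decode (reader v1):
  score := 0.25 (from writer height)
  attempts := null (not supplied -> null)
  read fails at duration under R1 (no fill)
  => FAILS_AT (duration, R1)
the rest of the Ticket diff is inert for this question:
  renamed field score to height in record Ticket (alias score declared on the renamed field) -> triggers nothing under Ticket's printed rules — same verdict
  renamed field primary to active in record Ticket -> triggers nothing under Ticket's printed rules — same verdict
  removed field name from record Ticket (its key 9 joins the reserved list) -> fires only in the backward direction of Ticket, which is not asked here


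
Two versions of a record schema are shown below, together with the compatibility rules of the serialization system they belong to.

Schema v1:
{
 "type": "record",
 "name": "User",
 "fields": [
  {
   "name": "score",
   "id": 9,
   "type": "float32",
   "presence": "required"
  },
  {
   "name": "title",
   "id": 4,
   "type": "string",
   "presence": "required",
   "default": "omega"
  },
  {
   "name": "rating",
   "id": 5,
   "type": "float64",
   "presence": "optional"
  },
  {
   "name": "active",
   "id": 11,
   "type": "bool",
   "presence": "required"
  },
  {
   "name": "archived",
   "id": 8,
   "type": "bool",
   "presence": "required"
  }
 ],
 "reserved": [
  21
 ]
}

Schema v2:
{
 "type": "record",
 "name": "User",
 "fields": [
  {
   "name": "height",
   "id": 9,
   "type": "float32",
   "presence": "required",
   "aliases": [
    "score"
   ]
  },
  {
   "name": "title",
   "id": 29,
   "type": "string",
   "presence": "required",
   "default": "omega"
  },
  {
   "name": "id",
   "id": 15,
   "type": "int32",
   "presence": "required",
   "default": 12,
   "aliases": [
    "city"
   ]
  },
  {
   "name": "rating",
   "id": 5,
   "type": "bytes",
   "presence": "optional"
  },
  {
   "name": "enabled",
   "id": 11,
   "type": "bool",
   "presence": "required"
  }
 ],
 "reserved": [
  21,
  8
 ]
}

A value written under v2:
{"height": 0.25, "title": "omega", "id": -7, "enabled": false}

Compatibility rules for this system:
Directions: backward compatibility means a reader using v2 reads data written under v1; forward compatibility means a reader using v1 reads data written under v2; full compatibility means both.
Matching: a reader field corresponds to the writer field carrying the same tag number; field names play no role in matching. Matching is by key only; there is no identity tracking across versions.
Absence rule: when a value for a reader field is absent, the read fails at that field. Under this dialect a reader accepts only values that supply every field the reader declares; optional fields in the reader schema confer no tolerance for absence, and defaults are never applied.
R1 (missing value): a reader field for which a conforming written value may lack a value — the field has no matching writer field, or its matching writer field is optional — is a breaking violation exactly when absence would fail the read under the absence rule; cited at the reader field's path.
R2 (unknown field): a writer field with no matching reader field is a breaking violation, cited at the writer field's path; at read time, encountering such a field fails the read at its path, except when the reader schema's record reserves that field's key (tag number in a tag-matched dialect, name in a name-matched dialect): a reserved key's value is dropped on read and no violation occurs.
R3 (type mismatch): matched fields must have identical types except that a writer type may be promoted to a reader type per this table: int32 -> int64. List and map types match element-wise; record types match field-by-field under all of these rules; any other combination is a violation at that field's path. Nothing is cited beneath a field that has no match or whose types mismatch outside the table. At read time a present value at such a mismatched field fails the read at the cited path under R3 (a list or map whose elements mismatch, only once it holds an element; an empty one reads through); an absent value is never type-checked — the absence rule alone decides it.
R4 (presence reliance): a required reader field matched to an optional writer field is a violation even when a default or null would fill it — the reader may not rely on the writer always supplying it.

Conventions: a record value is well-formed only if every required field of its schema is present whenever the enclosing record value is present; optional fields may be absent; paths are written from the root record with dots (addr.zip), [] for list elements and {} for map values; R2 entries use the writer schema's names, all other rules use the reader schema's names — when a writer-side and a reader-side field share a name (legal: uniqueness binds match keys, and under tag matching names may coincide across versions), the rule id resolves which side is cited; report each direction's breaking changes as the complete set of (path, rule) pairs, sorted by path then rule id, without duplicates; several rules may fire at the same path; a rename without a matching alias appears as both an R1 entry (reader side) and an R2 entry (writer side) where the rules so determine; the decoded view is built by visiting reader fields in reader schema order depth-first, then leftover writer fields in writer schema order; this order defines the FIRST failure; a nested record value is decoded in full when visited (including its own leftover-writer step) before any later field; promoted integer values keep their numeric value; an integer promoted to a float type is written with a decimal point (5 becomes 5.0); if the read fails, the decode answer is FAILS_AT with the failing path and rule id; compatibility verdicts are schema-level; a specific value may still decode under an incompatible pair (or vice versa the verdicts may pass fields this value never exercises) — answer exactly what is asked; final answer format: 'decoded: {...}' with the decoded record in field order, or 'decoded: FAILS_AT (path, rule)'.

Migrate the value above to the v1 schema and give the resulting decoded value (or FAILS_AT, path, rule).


decoded: FAILS_AT (title, R1)

each type pair in User: writer, then reader
decoding the User value with the v1 reader:
  score := 0.25 (from writer height)
  read fails at title under R1 (no fill)
  => FAILS_AT (title, R1)
remaining User differences; none change what is asked:
  renamed field active to enabled in record User -> fires no rule on User under this dialect and leaves the result unchanged
  renamed field score to height in record User (alias score declared on the renamed field) -> fires no rule on User under this dialect and leaves the result unchanged
  removed field archived from record User (its key 8 joins the reserved list) -> affects the rule determinations only; this particular User value decodes identically
  field rating in record User: type float64 changed to bytes -> affects the rule determinations only; this particular User value decodes identically
  added field id to record User: required int32, tag 15, default 12 (in v2 it sits immediately before rating) -> affects the rule determinations only; this particular User value decodes identically


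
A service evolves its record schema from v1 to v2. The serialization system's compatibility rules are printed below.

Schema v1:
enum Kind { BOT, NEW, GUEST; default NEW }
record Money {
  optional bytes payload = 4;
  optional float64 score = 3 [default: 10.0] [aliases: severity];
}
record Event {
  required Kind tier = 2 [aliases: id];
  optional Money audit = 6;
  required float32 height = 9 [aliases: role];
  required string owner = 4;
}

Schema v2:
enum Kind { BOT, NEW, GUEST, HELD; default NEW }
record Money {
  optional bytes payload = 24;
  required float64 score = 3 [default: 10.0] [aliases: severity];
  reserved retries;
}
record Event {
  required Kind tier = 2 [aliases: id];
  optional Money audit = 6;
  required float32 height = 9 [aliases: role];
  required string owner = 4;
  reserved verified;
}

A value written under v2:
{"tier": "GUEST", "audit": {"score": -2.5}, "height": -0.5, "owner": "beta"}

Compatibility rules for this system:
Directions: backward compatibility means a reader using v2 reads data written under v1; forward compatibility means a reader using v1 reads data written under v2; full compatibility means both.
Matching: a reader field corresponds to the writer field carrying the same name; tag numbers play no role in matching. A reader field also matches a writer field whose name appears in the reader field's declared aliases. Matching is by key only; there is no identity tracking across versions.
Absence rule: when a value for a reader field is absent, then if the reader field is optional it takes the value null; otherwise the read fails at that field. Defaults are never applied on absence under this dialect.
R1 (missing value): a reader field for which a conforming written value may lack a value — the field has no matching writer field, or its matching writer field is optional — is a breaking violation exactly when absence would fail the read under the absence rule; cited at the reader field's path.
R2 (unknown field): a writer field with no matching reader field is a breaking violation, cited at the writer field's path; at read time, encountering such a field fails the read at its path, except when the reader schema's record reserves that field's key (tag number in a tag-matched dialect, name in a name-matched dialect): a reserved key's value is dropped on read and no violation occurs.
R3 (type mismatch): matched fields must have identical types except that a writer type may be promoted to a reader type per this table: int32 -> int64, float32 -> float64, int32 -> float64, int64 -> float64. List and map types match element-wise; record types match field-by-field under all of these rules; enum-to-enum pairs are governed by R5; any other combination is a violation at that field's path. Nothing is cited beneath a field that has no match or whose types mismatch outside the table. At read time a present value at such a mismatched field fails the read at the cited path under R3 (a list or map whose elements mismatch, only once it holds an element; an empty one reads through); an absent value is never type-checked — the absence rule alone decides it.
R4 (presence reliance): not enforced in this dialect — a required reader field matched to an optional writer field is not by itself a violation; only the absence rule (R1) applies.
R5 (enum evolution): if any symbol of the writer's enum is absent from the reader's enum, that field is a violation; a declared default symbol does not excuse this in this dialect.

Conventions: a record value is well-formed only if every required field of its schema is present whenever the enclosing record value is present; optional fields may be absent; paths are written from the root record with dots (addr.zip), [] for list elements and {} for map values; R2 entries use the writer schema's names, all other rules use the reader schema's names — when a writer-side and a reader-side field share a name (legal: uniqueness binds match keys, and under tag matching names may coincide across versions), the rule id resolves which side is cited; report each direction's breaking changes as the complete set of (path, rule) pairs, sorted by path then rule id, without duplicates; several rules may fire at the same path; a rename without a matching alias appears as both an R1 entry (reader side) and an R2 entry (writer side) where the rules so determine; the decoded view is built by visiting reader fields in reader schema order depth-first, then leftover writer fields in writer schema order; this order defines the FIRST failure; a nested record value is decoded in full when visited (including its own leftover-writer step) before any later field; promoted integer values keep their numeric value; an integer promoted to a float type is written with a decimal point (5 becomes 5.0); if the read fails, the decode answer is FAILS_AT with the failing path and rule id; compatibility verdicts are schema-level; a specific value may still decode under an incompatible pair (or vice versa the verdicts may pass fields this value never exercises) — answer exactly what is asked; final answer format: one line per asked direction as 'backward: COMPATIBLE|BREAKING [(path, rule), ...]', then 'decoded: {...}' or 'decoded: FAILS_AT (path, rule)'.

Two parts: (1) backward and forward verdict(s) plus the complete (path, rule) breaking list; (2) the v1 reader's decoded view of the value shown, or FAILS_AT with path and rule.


arrows below run writer -> reader for Event
backward analysis of Event with v2 as reader and v1 as writer:
  Kind -> Kind, writer required: tier aligns to tier
  Money -> Money, writer optional: audit aligns to audit
  float32 -> float32, writer required: height aligns to height
  string -> string, writer required: owner aligns to owner
  bytes -> bytes, writer optional: audit.payload aligns to audit.payload
  float64 -> float64, writer optional: audit.score aligns to audit.score
  R1 fires at audit.score
  backward on Event therefore BREAKING (1)
forward analysis of Event with v1 as reader and v2 as writer:
  Kind -> Kind, writer required: tier aligns to tier
  Money -> Money, writer optional: audit aligns to audit
  float32 -> float32, writer required: height aligns to height
  string -> string, writer required: owner aligns to owner
  bytes -> bytes, writer optional: audit.payload aligns to audit.payload
  float64 -> float64, writer required: audit.score aligns to audit.score
  R5 fires at tier
  forward on Event therefore BREAKING (1)
decoding the Event value with the v1 reader:
  tier := "GUEST"
  audit.payload := null (absent, optional -> null)
  audit.score := -2.5
  height := -0.5
  owner := "beta"
  => decoded: {"tier": "GUEST", "audit": {"payload": null, "score": -2.5}, "height": -0.5, "owner": "beta"}

backward: BREAKING [(audit.score, R1)]; forward: BREAKING [(tier, R5)]; decoded: {"tier": "GUEST", "audit": {"payload": null, "score": -2.5}, "height": -0.5, "owner": "beta"}
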